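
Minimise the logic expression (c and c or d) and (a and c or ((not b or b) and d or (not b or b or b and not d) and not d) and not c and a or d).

(c and c or d) and (a and c or ((not b or b) and d or (not b or b or b and not d) and not d) and not c and a or d)
= (c or d) and (a and c or ((not b or b) and d or (not b or b or b and not d) and not d) and not c and a or d)   (idempotence)
= (c or d) and (a and c or ((not b or b) and d or (not b or b) and not d) and not c and a or d)   (absorption)
= (c or d) and (a and c or (not b or b) and not c and a or d)   (distribution)
= (c or d) and (a and c or not c and a or d)   (complement / identity)
= (c or d) and (a or d)   (distribution)
= c and a or d   (distribution)

c and a or d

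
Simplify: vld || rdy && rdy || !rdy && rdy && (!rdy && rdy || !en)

vld || rdy

vld || rdy && rdy || !rdy && rdy && (!rdy && rdy || !en)
= vld || rdy && rdy || !rdy && rdy   — absorption
= vld || rdy   — distribution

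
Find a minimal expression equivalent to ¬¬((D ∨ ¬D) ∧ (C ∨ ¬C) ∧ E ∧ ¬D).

¬¬((D ∨ ¬D) ∧ (C ∨ ¬C) ∧ E ∧ ¬D)
= (D ∨ ¬D) ∧ (C ∨ ¬C) ∧ E ∧ ¬D   (double negation)
= (C ∨ ¬C) ∧ E ∧ ¬D   (complement / identity)
= E ∧ ¬D   (complement / identity)

E ∧ ¬D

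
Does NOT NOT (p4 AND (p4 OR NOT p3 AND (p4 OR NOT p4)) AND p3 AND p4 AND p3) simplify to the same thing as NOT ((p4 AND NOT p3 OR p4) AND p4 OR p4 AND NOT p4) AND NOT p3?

E1: NOT NOT (p4 AND (p4 OR NOT p3 AND (p4 OR NOT p4)) AND p3 AND p4 AND p3)
    = NOT NOT (p4 AND (p4 OR NOT p3) AND p3 AND p4 AND p3)
    = NOT NOT (p4 AND p3 AND p4 AND p3)
    = p4 AND p3 AND p4 AND p3
    = p4 AND p3
E2: NOT ((p4 AND NOT p3 OR p4) AND p4 OR p4 AND NOT p4) AND NOT p3
    = NOT (p4 AND p4 OR p4 AND NOT p4) AND NOT p3
    = NOT p4 AND NOT p3
These differ: at p3=0, p4=0, E1 = 0 but E2 = 1.

No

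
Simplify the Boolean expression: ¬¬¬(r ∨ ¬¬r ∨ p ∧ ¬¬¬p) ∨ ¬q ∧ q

¬¬¬(r ∨ ¬¬r ∨ p ∧ ¬¬¬p) ∨ ¬q ∧ q
= ¬¬¬(r ∨ ¬¬r ∨ p ∧ ¬¬¬p)
= ¬¬¬(r ∨ r ∨ p ∧ ¬¬¬p)
= ¬¬¬(r ∨ r ∨ p ∧ ¬p)
= ¬(r ∨ r ∨ p ∧ ¬p)
= ¬(r ∨ p ∧ ¬p)
= ¬r

¬r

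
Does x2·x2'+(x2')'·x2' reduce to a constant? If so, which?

x2·x2'+(x2')'·x2'
= x2·x2'+x2·x2'   [double negation]
= x2·x2'   [idempotence]
= 0   [complement]

yes, False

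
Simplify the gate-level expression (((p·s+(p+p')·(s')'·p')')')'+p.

s'+p

(((p·s+(p+p')·(s')'·p')')')'+p
= (((p·s+(p+p')·s·p')')')'+p
= (((p·s+s·p')')')'+p
= (p·s+s·p')'+p
= s'+p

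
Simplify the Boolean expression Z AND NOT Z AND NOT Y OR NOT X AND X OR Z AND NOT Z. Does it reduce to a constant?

Z AND NOT Z AND NOT Y OR NOT X AND X OR Z AND NOT Z
= Z AND NOT Z AND NOT Y OR Z AND NOT Z   — complement / identity
= Z AND NOT Z   — absorption
= FALSE   — complement

FALSE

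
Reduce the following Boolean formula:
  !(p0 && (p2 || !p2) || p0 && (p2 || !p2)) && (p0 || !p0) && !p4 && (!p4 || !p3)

!(p0 && (p2 || !p2) || p0 && (p2 || !p2)) && (p0 || !p0) && !p4 && (!p4 || !p3)
= !(p0 && (p2 || !p2)) && (p0 || !p0) && !p4 && (!p4 || !p3)
= !(p0 && (p2 || !p2)) && (p0 || !p0) && !p4
= !p0 && (p0 || !p0) && !p4
= !p0 && !p4

!p0 && !p4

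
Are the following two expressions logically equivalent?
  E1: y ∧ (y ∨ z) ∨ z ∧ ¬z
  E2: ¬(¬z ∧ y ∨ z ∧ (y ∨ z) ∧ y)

E1: y ∧ (y ∨ z) ∨ z ∧ ¬z
    = y ∨ z ∧ ¬z   [absorption]
    = y   [complement / identity]
E2: ¬(¬z ∧ y ∨ z ∧ (y ∨ z) ∧ y)
    = ¬(¬z ∧ y ∨ z ∧ y)   [absorption]
    = ¬y   [distribution]
These differ: at y=0, z=0, E1 = 0 but E2 = 1.

No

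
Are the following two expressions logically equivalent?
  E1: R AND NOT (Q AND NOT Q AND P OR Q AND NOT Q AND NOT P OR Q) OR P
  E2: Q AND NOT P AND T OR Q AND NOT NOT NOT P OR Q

E1: R AND NOT (Q AND NOT Q AND P OR Q AND NOT Q AND NOT P OR Q) OR P
    = R AND NOT (Q AND NOT Q OR Q) OR P   — distribution
    = R AND NOT Q OR P   — complement / identity
E2: Q AND NOT P AND T OR Q AND NOT NOT NOT P OR Q
    = Q AND NOT P AND T OR Q AND NOT P OR Q   — double negation
    = Q AND NOT P OR Q   — absorption
    = Q   — absorption
These differ: at P=0, Q=1, R=0, T=1, E1 = 0 but E2 = 1.

No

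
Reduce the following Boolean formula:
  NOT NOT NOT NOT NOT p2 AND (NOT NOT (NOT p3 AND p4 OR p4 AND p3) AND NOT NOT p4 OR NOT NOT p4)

NOT p2 AND p4

NOT NOT NOT NOT NOT p2 AND (NOT NOT (NOT p3 AND p4 OR p4 AND p3) AND NOT NOT p4 OR NOT NOT p4)
= NOT NOT NOT NOT NOT p2 AND (NOT NOT p4 AND NOT NOT p4 OR NOT NOT p4)   — distribution
= NOT NOT NOT p2 AND (NOT NOT p4 AND NOT NOT p4 OR NOT NOT p4)   — double negation
= NOT NOT NOT p2 AND (NOT NOT p4 OR NOT NOT p4)   — idempotence
= NOT NOT NOT p2 AND NOT NOT p4   — idempotence
= NOT p2 AND NOT NOT p4   — double negation
= NOT p2 AND p4   — double negation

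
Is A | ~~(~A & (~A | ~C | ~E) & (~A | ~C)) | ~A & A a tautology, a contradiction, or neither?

A | ~~(~A & (~A | ~C | ~E) & (~A | ~C)) | ~A & A
= A | ~~(~A & (~A | ~C)) | ~A & A   — absorption
= A | ~~~A | ~A & A   — absorption
= A | ~~~A   — complement / identity
= A | ~A   — double negation
= 1   — complement

tautology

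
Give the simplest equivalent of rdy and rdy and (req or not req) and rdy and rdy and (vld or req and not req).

rdy and vld

rdy and rdy and (req or not req) and rdy and rdy and (vld or req and not req)
= rdy and rdy and rdy and rdy and (vld or req and not req)   (complement / identity)
= rdy and rdy and rdy and rdy and vld   (complement / identity)
= rdy and rdy and vld   (idempotence)
= rdy and vld   (idempotence)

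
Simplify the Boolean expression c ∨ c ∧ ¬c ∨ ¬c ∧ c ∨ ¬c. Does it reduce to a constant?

True

c ∨ c ∧ ¬c ∨ ¬c ∧ c ∨ ¬c
= c ∨ ¬c ∧ c ∨ ¬c   (complement / identity)
= c ∨ ¬c   (complement / identity)
= True   (complement)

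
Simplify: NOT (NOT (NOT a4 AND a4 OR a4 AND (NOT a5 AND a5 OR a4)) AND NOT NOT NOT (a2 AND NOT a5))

NOT (NOT (NOT a4 AND a4 OR a4 AND (NOT a5 AND a5 OR a4)) AND NOT NOT NOT (a2 AND NOT a5))
= NOT (NOT (NOT a4 AND a4 OR a4 AND a4) AND NOT NOT NOT (a2 AND NOT a5))
= NOT (NOT a4 AND NOT NOT NOT (a2 AND NOT a5))
= a4 OR NOT NOT (a2 AND NOT a5)
= a4 OR a2 AND NOT a5

a4 OR a2 AND NOT a5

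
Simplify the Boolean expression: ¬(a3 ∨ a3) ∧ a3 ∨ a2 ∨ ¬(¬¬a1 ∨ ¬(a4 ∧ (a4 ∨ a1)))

a2 ∨ ¬a1 ∧ a4

¬(a3 ∨ a3) ∧ a3 ∨ a2 ∨ ¬(¬¬a1 ∨ ¬(a4 ∧ (a4 ∨ a1)))
= ¬(a3 ∨ a3) ∧ a3 ∨ a2 ∨ ¬(¬¬a1 ∨ ¬a4)   — absorption
= ¬a3 ∧ a3 ∨ a2 ∨ ¬(¬¬a1 ∨ ¬a4)   — idempotence
= ¬a3 ∧ a3 ∨ a2 ∨ ¬a1 ∧ a4   — De Morgan
= a2 ∨ ¬a1 ∧ a4   — complement / identity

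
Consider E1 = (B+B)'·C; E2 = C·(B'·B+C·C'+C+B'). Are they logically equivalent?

E1: (B+B)'·C
    = B'·C   [idempotence]
E2: C·(B'·B+C·C'+C+B')
    = C·(B'·B+C+B')   [complement / identity]
    = C·(C+B')   [complement / identity]
    = C   [absorption]
These differ: at B=1, C=1, E1 = 0 but E2 = 1.

No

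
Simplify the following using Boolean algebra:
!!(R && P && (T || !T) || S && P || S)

!!(R && P && (T || !T) || S && P || S)
= !!(R && P && (T || !T) || S)
= !!(R && P || S)
= R && P || S

R && P || S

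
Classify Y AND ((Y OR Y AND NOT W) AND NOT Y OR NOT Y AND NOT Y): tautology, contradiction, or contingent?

Y AND ((Y OR Y AND NOT W) AND NOT Y OR NOT Y AND NOT Y)
= Y AND (Y AND NOT Y OR NOT Y AND NOT Y)   — absorption
= Y AND NOT Y   — distribution
= FALSE   — complement

contradiction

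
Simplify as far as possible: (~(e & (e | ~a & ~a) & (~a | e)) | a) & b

(~(e & (e | ~a & ~a) & (~a | e)) | a) & b
= (~(e & (e | ~a) & (~a | e)) | a) & b
= (~(e & (e & e | ~a)) | a) & b
= (~(e & (e | ~a)) | a) & b
= (~e | a) & b

(~e | a) & b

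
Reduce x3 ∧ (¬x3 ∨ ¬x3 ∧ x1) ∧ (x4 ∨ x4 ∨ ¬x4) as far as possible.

False

x3 ∧ (¬x3 ∨ ¬x3 ∧ x1) ∧ (x4 ∨ x4 ∨ ¬x4)
= x3 ∧ (¬x3 ∨ ¬x3 ∧ x1) ∧ (x4 ∨ ¬x4)
= x3 ∧ ¬x3 ∧ (x4 ∨ ¬x4)
= x3 ∧ ¬x3
= False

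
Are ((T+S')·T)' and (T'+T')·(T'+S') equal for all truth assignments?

Yes

E1: ((T+S')·T)'
    = T'   — absorption
E2: (T'+T')·(T'+S')
    = T'+T'·S'   — distribution
    = T'   — absorption
Both reduce to T', so they are equivalent.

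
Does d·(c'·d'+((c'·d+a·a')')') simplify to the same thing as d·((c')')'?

E1: d·(c'·d'+((c'·d+a·a')')')
    = d·(c'·d'+c'·d+a·a')
    = d·(c'·d'+c'·d)
    = d·c'
E2: d·((c')')'
    = d·c'
Both reduce to d·c', so they are equivalent.

Yes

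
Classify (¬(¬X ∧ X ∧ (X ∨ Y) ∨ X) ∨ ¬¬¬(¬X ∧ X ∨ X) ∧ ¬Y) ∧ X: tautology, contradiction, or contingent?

contradiction

(¬(¬X ∧ X ∧ (X ∨ Y) ∨ X) ∨ ¬¬¬(¬X ∧ X ∨ X) ∧ ¬Y) ∧ X
= (¬(¬X ∧ X ∨ X) ∨ ¬¬¬(¬X ∧ X ∨ X) ∧ ¬Y) ∧ X
= (¬(¬X ∧ X ∨ X) ∨ ¬(¬X ∧ X ∨ X) ∧ ¬Y) ∧ X
= ¬(¬X ∧ X ∨ X) ∧ X
= ¬X ∧ X
= False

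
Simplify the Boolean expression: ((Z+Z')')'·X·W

((Z+Z')')'·X·W
= (Z+Z')·X·W   — double negation
= X·W   — complement / identity

X·W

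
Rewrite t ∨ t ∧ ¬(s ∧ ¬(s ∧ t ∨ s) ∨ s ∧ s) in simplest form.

t ∨ t ∧ ¬(s ∧ ¬(s ∧ t ∨ s) ∨ s ∧ s)
= t ∨ t ∧ ¬(s ∧ ¬s ∨ s ∧ s)
= t ∨ t ∧ ¬s
= t

t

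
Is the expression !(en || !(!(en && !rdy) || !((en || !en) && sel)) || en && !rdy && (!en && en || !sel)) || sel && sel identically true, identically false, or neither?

!(en || !(!(en && !rdy) || !((en || !en) && sel)) || en && !rdy && (!en && en || !sel)) || sel && sel
= !(en || !(!(en && !rdy) || !((en || !en) && sel)) || en && !rdy && !sel) || sel && sel   [complement / identity]
= !(en || !(!(en && !rdy) || !sel) || en && !rdy && !sel) || sel && sel   [complement / identity]
= !(en || en && !rdy && sel || en && !rdy && !sel) || sel && sel   [De Morgan]
= !(en || en && !rdy) || sel && sel   [distribution]
= !en || sel && sel   [absorption]
= !en || sel   [idempotence]
This depends on en, sel, so it is not a constant.

neither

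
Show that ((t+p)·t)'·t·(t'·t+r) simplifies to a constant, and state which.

((t+p)·t)'·t·(t'·t+r)
= t'·t·(t'·t+r)   — absorption
= t'·t   — absorption
= 0   — complement

0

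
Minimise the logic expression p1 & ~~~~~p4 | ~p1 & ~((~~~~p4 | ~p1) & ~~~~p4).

~p4

p1 & ~~~~~p4 | ~p1 & ~((~~~~p4 | ~p1) & ~~~~p4)
= p1 & ~~~~~p4 | ~p1 & ~~~~~p4   — absorption
= ~~~~~p4   — distribution
= ~~~p4   — double negation
= ~p4   — double negation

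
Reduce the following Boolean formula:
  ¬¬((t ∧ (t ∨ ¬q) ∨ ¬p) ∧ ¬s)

¬¬((t ∧ (t ∨ ¬q) ∨ ¬p) ∧ ¬s)
= ¬¬((t ∨ ¬p) ∧ ¬s)   (absorption)
= (t ∨ ¬p) ∧ ¬s   (double negation)

(t ∨ ¬p) ∧ ¬s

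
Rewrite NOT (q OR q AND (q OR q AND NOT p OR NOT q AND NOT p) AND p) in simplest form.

NOT (q OR q AND (q OR q AND NOT p OR NOT q AND NOT p) AND p)
= NOT (q OR q AND (q OR NOT p) AND p)   (distribution)
= NOT (q OR q AND p)   (absorption)
= NOT q   (absorption)

NOT q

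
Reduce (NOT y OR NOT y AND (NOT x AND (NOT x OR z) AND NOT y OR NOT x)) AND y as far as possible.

(NOT y OR NOT y AND (NOT x AND (NOT x OR z) AND NOT y OR NOT x)) AND y
= (NOT y OR NOT y AND (NOT x AND NOT y OR NOT x)) AND y   (absorption)
= (NOT y OR NOT y AND NOT x) AND y   (absorption)
= NOT y AND y   (absorption)
= FALSE   (complement)

FALSE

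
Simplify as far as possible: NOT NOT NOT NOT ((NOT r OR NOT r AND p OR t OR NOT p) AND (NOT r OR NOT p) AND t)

NOT NOT NOT NOT ((NOT r OR NOT r AND p OR t OR NOT p) AND (NOT r OR NOT p) AND t)
= NOT NOT NOT NOT ((NOT p OR (NOT r OR NOT r AND p OR t) AND NOT r) AND t)   — distribution
= NOT NOT ((NOT p OR (NOT r OR NOT r AND p OR t) AND NOT r) AND t)   — double negation
= NOT NOT ((NOT p OR (NOT r OR t) AND NOT r) AND t)   — absorption
= (NOT p OR (NOT r OR t) AND NOT r) AND t   — double negation
= (NOT p OR NOT r) AND t   — absorption

(NOT p OR NOT r) AND t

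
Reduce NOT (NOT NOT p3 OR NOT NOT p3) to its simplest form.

NOT (NOT NOT p3 OR NOT NOT p3)
= NOT NOT NOT p3   (idempotence)
= NOT p3   (double negation)

NOT p3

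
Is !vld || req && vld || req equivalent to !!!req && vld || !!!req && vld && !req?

No

E1: !vld || req && vld || req
    = !vld || req   [absorption]
E2: !!!req && vld || !!!req && vld && !req
    = !!!req && vld   [absorption]
    = !req && vld   [double negation]
These differ: at req=1, vld=0, E1 = 1 but E2 = 0.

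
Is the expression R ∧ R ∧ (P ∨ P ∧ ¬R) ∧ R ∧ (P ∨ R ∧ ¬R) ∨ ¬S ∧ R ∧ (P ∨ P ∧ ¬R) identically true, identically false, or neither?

neither

R ∧ R ∧ (P ∨ P ∧ ¬R) ∧ R ∧ (P ∨ R ∧ ¬R) ∨ ¬S ∧ R ∧ (P ∨ P ∧ ¬R)
= R ∧ (P ∨ P ∧ ¬R) ∧ R ∧ (P ∨ R ∧ ¬R) ∨ ¬S ∧ R ∧ (P ∨ P ∧ ¬R)   (idempotence)
= R ∧ (P ∨ P ∧ ¬R) ∧ R ∧ P ∨ ¬S ∧ R ∧ (P ∨ P ∧ ¬R)   (complement / identity)
= R ∧ (P ∨ P ∧ ¬R) ∧ (R ∧ P ∨ ¬S)   (distribution)
= R ∧ P ∧ (R ∧ P ∨ ¬S)   (absorption)
= R ∧ P   (absorption)
This depends on P, R, so it is not a constant.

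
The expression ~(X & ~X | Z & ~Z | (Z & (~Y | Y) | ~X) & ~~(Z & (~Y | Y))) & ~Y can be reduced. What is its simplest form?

~Z & ~Y

~(X & ~X | Z & ~Z | (Z & (~Y | Y) | ~X) & ~~(Z & (~Y | Y))) & ~Y
= ~(X & ~X | Z & ~Z | (Z & (~Y | Y) | ~X) & Z & (~Y | Y)) & ~Y   [double negation]
= ~(X & ~X | Z & ~Z | Z & (~Y | Y)) & ~Y   [absorption]
= ~(X & ~X | Z & ~Z | Z) & ~Y   [complement / identity]
= ~(Z & ~Z | Z) & ~Y   [complement / identity]
= ~Z & ~Y   [complement / identity]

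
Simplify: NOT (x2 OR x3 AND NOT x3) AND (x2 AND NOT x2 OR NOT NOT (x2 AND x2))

NOT (x2 OR x3 AND NOT x3) AND (x2 AND NOT x2 OR NOT NOT (x2 AND x2))
= NOT (x2 OR x3 AND NOT x3) AND (x2 AND NOT x2 OR x2 AND x2)   (double negation)
= NOT (x2 OR x3 AND NOT x3) AND x2   (distribution)
= NOT x2 AND x2   (complement / identity)
= FALSE   (complement)

FALSE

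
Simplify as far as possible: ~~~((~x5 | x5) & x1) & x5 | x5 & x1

x5

~~~((~x5 | x5) & x1) & x5 | x5 & x1
= ~~~x1 & x5 | x5 & x1
= ~x1 & x5 | x5 & x1
= x5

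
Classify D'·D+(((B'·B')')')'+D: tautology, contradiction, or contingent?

contingent

D'·D+(((B'·B')')')'+D
= (((B'·B')')')'+D   [complement / identity]
= ((B+B)')'+D   [De Morgan]
= (B')'+D   [idempotence]
= B+D   [double negation]
This depends on B, D, so it is not a constant.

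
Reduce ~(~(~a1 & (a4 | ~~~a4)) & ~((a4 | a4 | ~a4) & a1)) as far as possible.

~(~(~a1 & (a4 | ~~~a4)) & ~((a4 | a4 | ~a4) & a1))
= ~a1 & (a4 | ~~~a4) | (a4 | a4 | ~a4) & a1   (De Morgan)
= ~a1 & (a4 | ~~~a4) | (a4 | ~a4) & a1   (idempotence)
= ~a1 & (a4 | ~a4) | (a4 | ~a4) & a1   (double negation)
= a4 | ~a4   (distribution)
= 1   (complement)

1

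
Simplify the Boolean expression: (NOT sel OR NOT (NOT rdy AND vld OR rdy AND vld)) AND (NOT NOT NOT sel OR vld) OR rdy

NOT sel OR rdy

(NOT sel OR NOT (NOT rdy AND vld OR rdy AND vld)) AND (NOT NOT NOT sel OR vld) OR rdy
= (NOT sel OR NOT (NOT rdy AND vld OR rdy AND vld)) AND (NOT sel OR vld) OR rdy
= NOT (NOT rdy AND vld OR rdy AND vld) AND vld OR NOT sel OR rdy
= NOT vld AND vld OR NOT sel OR rdy
= NOT sel OR rdy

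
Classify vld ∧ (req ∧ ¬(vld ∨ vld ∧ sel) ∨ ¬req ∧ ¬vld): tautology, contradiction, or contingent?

contradiction

vld ∧ (req ∧ ¬(vld ∨ vld ∧ sel) ∨ ¬req ∧ ¬vld)
= vld ∧ (req ∧ ¬vld ∨ ¬req ∧ ¬vld)   (absorption)
= vld ∧ ¬vld   (distribution)
= False   (complement)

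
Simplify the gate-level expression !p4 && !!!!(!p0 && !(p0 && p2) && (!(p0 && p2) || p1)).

!p4 && !!!!(!p0 && !(p0 && p2) && (!(p0 && p2) || p1))
= !p4 && !!!!(!p0 && !(p0 && p2))   (absorption)
= !p4 && !!!(p0 || p0 && p2)   (De Morgan)
= !p4 && !!!p0   (absorption)
= !p4 && !p0   (double negation)

!p4 && !p0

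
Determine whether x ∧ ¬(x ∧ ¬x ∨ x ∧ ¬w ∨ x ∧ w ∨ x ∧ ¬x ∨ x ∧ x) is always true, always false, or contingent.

x ∧ ¬(x ∧ ¬x ∨ x ∧ ¬w ∨ x ∧ w ∨ x ∧ ¬x ∨ x ∧ x)
= x ∧ ¬(x ∧ ¬x ∨ x ∧ ¬w ∨ x ∧ w ∨ x ∧ ¬x ∨ x)
= x ∧ ¬(x ∧ ¬x ∨ x ∨ x ∧ ¬x ∨ x)
= x ∧ ¬(x ∧ ¬x ∨ x)
= x ∧ ¬x
= False

always false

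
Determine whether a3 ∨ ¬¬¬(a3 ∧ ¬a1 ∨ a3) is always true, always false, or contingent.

always true

a3 ∨ ¬¬¬(a3 ∧ ¬a1 ∨ a3)
= a3 ∨ ¬¬¬a3
= a3 ∨ ¬a3
= True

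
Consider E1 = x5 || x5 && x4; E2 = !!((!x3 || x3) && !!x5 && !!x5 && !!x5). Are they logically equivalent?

Yes

E1: x5 || x5 && x4
    = x5   [absorption]
E2: !!((!x3 || x3) && !!x5 && !!x5 && !!x5)
    = !!(!!x5 && !!x5 && !!x5)   [complement / identity]
    = !!(!!x5 && !!x5)   [idempotence]
    = !(!x5 || !x5)   [De Morgan]
    = !!x5   [idempotence]
    = x5   [double negation]
Both reduce to x5, so they are equivalent.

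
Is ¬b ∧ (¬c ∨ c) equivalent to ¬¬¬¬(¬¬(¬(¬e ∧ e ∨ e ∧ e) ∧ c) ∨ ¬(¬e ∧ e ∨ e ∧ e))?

No

E1: ¬b ∧ (¬c ∨ c)
    = ¬b   — complement / identity
E2: ¬¬¬¬(¬¬(¬(¬e ∧ e ∨ e ∧ e) ∧ c) ∨ ¬(¬e ∧ e ∨ e ∧ e))
    = ¬¬(¬¬(¬(¬e ∧ e ∨ e ∧ e) ∧ c) ∨ ¬(¬e ∧ e ∨ e ∧ e))   — double negation
    = ¬¬(¬(¬e ∧ e ∨ e ∧ e) ∧ c ∨ ¬(¬e ∧ e ∨ e ∧ e))   — double negation
    = ¬(¬e ∧ e ∨ e ∧ e) ∧ c ∨ ¬(¬e ∧ e ∨ e ∧ e)   — double negation
    = ¬(¬e ∧ e ∨ e ∧ e)   — absorption
    = ¬e   — distribution
These differ: at b=1, c=1, e=0, E1 = 0 but E2 = 1.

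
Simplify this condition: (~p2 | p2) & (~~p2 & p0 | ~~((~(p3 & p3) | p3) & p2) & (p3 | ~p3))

p2

(~p2 | p2) & (~~p2 & p0 | ~~((~(p3 & p3) | p3) & p2) & (p3 | ~p3))
= (~p2 | p2) & (~~p2 & p0 | ~~((~p3 | p3) & p2) & (p3 | ~p3))
= (~p2 | p2) & (~~p2 & p0 | ~~p2 & (p3 | ~p3))
= (~p2 | p2) & (~~p2 & p0 | ~~p2)
= ~~p2 & p0 | ~~p2
= ~~p2
= p2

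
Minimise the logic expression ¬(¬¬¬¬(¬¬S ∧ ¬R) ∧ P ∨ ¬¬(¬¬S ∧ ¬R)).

¬S ∨ R

¬(¬¬¬¬(¬¬S ∧ ¬R) ∧ P ∨ ¬¬(¬¬S ∧ ¬R))
= ¬(¬¬(¬¬S ∧ ¬R) ∧ P ∨ ¬¬(¬¬S ∧ ¬R))   [double negation]
= ¬¬¬(¬¬S ∧ ¬R)   [absorption]
= ¬(¬¬S ∧ ¬R)   [double negation]
= ¬S ∨ R   [De Morgan]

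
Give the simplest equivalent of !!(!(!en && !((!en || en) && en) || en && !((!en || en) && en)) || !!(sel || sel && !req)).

en || sel

!!(!(!en && !((!en || en) && en) || en && !((!en || en) && en)) || !!(sel || sel && !req))
= !((!en && !((!en || en) && en) || en && !((!en || en) && en)) && !(sel || sel && !req))   — De Morgan
= !(!((!en || en) && en) && !(sel || sel && !req))   — distribution
= !(!((!en || en) && en) && !sel)   — absorption
= (!en || en) && en || sel   — De Morgan
= en || sel   — complement / identity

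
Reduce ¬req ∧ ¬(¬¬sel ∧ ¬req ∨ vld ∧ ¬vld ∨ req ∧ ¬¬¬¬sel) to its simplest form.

¬req ∧ ¬sel

¬req ∧ ¬(¬¬sel ∧ ¬req ∨ vld ∧ ¬vld ∨ req ∧ ¬¬¬¬sel)
= ¬req ∧ ¬(¬¬sel ∧ ¬req ∨ req ∧ ¬¬¬¬sel)   (complement / identity)
= ¬req ∧ ¬(¬¬sel ∧ ¬req ∨ req ∧ ¬¬sel)   (double negation)
= ¬req ∧ ¬¬¬sel   (distribution)
= ¬req ∧ ¬sel   (double negation)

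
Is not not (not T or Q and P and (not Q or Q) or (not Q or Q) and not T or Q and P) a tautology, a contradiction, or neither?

not not (not T or Q and P and (not Q or Q) or (not Q or Q) and not T or Q and P)
= not T or Q and P and (not Q or Q) or (not Q or Q) and not T or Q and P   [double negation]
= not T or Q and P and (not Q or Q) or not T or Q and P   [complement / identity]
= not T or Q and P or not T or Q and P   [complement / identity]
= not T or Q and P   [idempotence]
This depends on P, Q, T, so it is not a constant.

neither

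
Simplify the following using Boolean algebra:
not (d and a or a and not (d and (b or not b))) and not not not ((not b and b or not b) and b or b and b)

not a and not b

not (d and a or a and not (d and (b or not b))) and not not not ((not b and b or not b) and b or b and b)
= not (d and a or a and not (d and (b or not b))) and not not not (not b and b or b and b)   [complement / identity]
= not (d and a or a and not d) and not not not (not b and b or b and b)   [complement / identity]
= not a and not not not (not b and b or b and b)   [distribution]
= not a and not (not b and b or b and b)   [double negation]
= not a and not b   [distribution]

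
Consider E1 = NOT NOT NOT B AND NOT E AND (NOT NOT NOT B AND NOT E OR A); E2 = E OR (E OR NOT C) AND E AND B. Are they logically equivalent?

E1: NOT NOT NOT B AND NOT E AND (NOT NOT NOT B AND NOT E OR A)
    = NOT NOT NOT B AND NOT E   — absorption
    = NOT B AND NOT E   — double negation
E2: E OR (E OR NOT C) AND E AND B
    = E OR E AND B   — absorption
    = E   — absorption
These differ: at A=1, B=0, C=0, E=1, E1 = 0 but E2 = 1.

No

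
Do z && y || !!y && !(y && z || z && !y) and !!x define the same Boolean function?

No

E1: z && y || !!y && !(y && z || z && !y)
    = z && y || !!y && !z   — distribution
    = z && y || y && !z   — double negation
    = y   — distribution
E2: !!x
    = x   — double negation
These differ: at x=0, y=1, z=0, E1 = 1 but E2 = 0.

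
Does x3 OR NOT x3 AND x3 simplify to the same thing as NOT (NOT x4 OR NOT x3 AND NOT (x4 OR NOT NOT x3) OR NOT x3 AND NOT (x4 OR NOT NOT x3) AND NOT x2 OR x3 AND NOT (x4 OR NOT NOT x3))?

No

E1: x3 OR NOT x3 AND x3
    = x3   — complement / identity
E2: NOT (NOT x4 OR NOT x3 AND NOT (x4 OR NOT NOT x3) OR NOT x3 AND NOT (x4 OR NOT NOT x3) AND NOT x2 OR x3 AND NOT (x4 OR NOT NOT x3))
    = NOT (NOT x4 OR NOT x3 AND NOT (x4 OR NOT NOT x3) OR x3 AND NOT (x4 OR NOT NOT x3))   — absorption
    = NOT (NOT x4 OR NOT (x4 OR NOT NOT x3))   — distribution
    = NOT (NOT x4 OR NOT (x4 OR x3))   — double negation
    = x4 AND (x4 OR x3)   — De Morgan
    = x4   — absorption
These differ: at x2=0, x3=0, x4=1, E1 = 0 but E2 = 1.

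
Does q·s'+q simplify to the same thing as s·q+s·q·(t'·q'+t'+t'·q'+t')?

No

E1: q·s'+q
    = q   (absorption)
E2: s·q+s·q·(t'·q'+t'+t'·q'+t')
    = s·q+s·q·(t'·q'+t')   (idempotence)
    = s·q+s·q·t'   (absorption)
    = s·q   (absorption)
These differ: at q=1, s=0, t=0, E1 = 1 but E2 = 0.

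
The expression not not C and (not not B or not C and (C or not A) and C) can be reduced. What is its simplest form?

C and B

not not C and (not not B or not C and (C or not A) and C)
= not not C and (not not B or not C and C)
= C and (not not B or not C and C)
= C and not not B
= C and B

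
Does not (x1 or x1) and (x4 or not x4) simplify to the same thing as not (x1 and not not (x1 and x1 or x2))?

E1: not (x1 or x1) and (x4 or not x4)
    = not (x1 or x1)   [complement / identity]
    = not x1   [idempotence]
E2: not (x1 and not not (x1 and x1 or x2))
    = not (x1 and (x1 and x1 or x2))   [double negation]
    = not (x1 and (x1 or x2))   [idempotence]
    = not x1   [absorption]
Both reduce to not x1, so they are equivalent.

Yes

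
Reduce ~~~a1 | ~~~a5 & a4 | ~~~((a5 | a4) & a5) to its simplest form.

~~~a1 | ~~~a5 & a4 | ~~~((a5 | a4) & a5)
= ~~~a1 | ~~~a5 & a4 | ~~~a5
= ~a1 | ~~~a5 & a4 | ~~~a5
= ~a1 | ~~~a5
= ~a1 | ~a5

~a1 | ~a5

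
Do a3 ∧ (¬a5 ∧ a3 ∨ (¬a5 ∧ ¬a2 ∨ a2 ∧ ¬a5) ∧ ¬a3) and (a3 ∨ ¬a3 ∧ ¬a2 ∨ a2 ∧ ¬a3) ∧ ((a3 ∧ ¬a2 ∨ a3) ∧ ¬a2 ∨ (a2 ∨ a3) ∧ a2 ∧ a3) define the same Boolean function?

E1: a3 ∧ (¬a5 ∧ a3 ∨ (¬a5 ∧ ¬a2 ∨ a2 ∧ ¬a5) ∧ ¬a3)
    = a3 ∧ (¬a5 ∧ a3 ∨ ¬a5 ∧ ¬a3)
    = a3 ∧ ¬a5
E2: (a3 ∨ ¬a3 ∧ ¬a2 ∨ a2 ∧ ¬a3) ∧ ((a3 ∧ ¬a2 ∨ a3) ∧ ¬a2 ∨ (a2 ∨ a3) ∧ a2 ∧ a3)
    = (a3 ∨ ¬a3) ∧ ((a3 ∧ ¬a2 ∨ a3) ∧ ¬a2 ∨ (a2 ∨ a3) ∧ a2 ∧ a3)
    = (a3 ∨ ¬a3) ∧ ((a3 ∧ ¬a2 ∨ a3) ∧ ¬a2 ∨ a2 ∧ a3)
    = (a3 ∧ ¬a2 ∨ a3) ∧ ¬a2 ∨ a2 ∧ a3
    = a3 ∧ ¬a2 ∨ a2 ∧ a3
    = a3
These differ: at a2=0, a3=1, a5=1, E1 = 0 but E2 = 1.

No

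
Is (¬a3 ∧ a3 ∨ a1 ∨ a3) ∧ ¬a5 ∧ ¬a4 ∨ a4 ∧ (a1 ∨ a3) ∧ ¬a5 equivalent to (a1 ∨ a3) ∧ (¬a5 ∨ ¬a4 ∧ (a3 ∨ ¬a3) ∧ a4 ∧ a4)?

Yes

E1: (¬a3 ∧ a3 ∨ a1 ∨ a3) ∧ ¬a5 ∧ ¬a4 ∨ a4 ∧ (a1 ∨ a3) ∧ ¬a5
    = (a1 ∨ a3) ∧ ¬a5 ∧ ¬a4 ∨ a4 ∧ (a1 ∨ a3) ∧ ¬a5
    = (a1 ∨ a3) ∧ ¬a5
E2: (a1 ∨ a3) ∧ (¬a5 ∨ ¬a4 ∧ (a3 ∨ ¬a3) ∧ a4 ∧ a4)
    = (a1 ∨ a3) ∧ (¬a5 ∨ ¬a4 ∧ (a3 ∨ ¬a3) ∧ a4)
    = (a1 ∨ a3) ∧ (¬a5 ∨ ¬a4 ∧ a4)
    = (a1 ∨ a3) ∧ ¬a5
Both reduce to (a1 ∨ a3) ∧ ¬a5, so they are equivalent.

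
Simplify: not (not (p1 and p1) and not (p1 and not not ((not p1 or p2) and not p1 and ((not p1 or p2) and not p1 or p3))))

p1

not (not (p1 and p1) and not (p1 and not not ((not p1 or p2) and not p1 and ((not p1 or p2) and not p1 or p3))))
= not (not (p1 and p1) and not (p1 and not not ((not p1 or p2) and not p1)))   [absorption]
= p1 and p1 or p1 and not not ((not p1 or p2) and not p1)   [De Morgan]
= p1 and p1 or p1 and not not not p1   [absorption]
= p1 and p1 or p1 and not p1   [double negation]
= p1   [distribution]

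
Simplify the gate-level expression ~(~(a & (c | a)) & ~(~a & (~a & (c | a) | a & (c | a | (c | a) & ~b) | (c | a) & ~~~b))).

~(~(a & (c | a)) & ~(~a & (~a & (c | a) | a & (c | a | (c | a) & ~b) | (c | a) & ~~~b)))
= ~(~(a & (c | a)) & ~(~a & (~a & (c | a) | a & (c | a) | (c | a) & ~~~b)))   [absorption]
= ~(~(a & (c | a)) & ~(~a & (~a & (c | a) | a & (c | a) | (c | a) & ~b)))   [double negation]
= ~(~(a & (c | a)) & ~(~a & (c | a | (c | a) & ~b)))   [distribution]
= a & (c | a) | ~a & (c | a | (c | a) & ~b)   [De Morgan]
= a & (c | a) | ~a & (c | a)   [absorption]
= c | a   [distribution]

c | a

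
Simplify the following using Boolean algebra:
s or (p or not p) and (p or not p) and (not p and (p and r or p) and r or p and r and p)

s or p and r

s or (p or not p) and (p or not p) and (not p and (p and r or p) and r or p and r and p)
= s or (p or not p) and (not p and (p and r or p) and r or p and r and p)
= s or (p or not p) and (not p and p and r or p and r and p)
= s or not p and p and r or p and r and p
= s or p and r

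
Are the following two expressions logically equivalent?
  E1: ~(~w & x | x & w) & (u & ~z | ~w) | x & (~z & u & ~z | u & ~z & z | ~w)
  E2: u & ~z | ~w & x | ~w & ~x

Yes

E1: ~(~w & x | x & w) & (u & ~z | ~w) | x & (~z & u & ~z | u & ~z & z | ~w)
    = ~(~w & x | x & w) & (u & ~z | ~w) | x & (u & ~z | ~w)   [distribution]
    = ~x & (u & ~z | ~w) | x & (u & ~z | ~w)   [distribution]
    = u & ~z | ~w   [distribution]
E2: u & ~z | ~w & x | ~w & ~x
    = u & ~z | ~w   [distribution]
Both reduce to u & ~z | ~w, so they are equivalent.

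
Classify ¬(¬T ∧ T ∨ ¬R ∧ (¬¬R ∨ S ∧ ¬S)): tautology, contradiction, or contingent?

tautology

¬(¬T ∧ T ∨ ¬R ∧ (¬¬R ∨ S ∧ ¬S))
= ¬(¬R ∧ (¬¬R ∨ S ∧ ¬S))   [complement / identity]
= ¬(¬R ∧ ¬¬R)   [complement / identity]
= R ∨ ¬R   [De Morgan]
= True   [complement]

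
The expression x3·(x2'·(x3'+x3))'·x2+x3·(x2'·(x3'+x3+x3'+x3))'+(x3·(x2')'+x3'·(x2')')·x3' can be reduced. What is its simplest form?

x3·(x2'·(x3'+x3))'·x2+x3·(x2'·(x3'+x3+x3'+x3))'+(x3·(x2')'+x3'·(x2')')·x3'
= x3·(x2'·(x3'+x3))'·x2+x3·(x2'·(x3'+x3))'+(x3·(x2')'+x3'·(x2')')·x3'
= x3·(x2'·(x3'+x3))'+(x3·(x2')'+x3'·(x2')')·x3'
= x3·(x2'·(x3'+x3))'+(x2')'·x3'
= x3·(x2')'+(x2')'·x3'
= (x2')'
= x2

x2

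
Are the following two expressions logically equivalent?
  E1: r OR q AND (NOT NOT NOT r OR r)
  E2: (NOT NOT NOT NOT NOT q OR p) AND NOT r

E1: r OR q AND (NOT NOT NOT r OR r)
    = r OR q AND (NOT r OR r)   — double negation
    = r OR q   — complement / identity
E2: (NOT NOT NOT NOT NOT q OR p) AND NOT r
    = (NOT NOT NOT q OR p) AND NOT r   — double negation
    = (NOT q OR p) AND NOT r   — double negation
These differ: at p=0, q=0, r=1, E1 = 1 but E2 = 0.

No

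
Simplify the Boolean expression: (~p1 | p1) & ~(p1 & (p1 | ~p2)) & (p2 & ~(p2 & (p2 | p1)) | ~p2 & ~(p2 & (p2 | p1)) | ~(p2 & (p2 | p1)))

~p1 & ~p2

(~p1 | p1) & ~(p1 & (p1 | ~p2)) & (p2 & ~(p2 & (p2 | p1)) | ~p2 & ~(p2 & (p2 | p1)) | ~(p2 & (p2 | p1)))
= (~p1 | p1) & ~(p1 & (p1 | ~p2)) & (~(p2 & (p2 | p1)) | ~(p2 & (p2 | p1)))   [distribution]
= (~p1 | p1) & ~(p1 & (p1 | ~p2)) & ~(p2 & (p2 | p1))   [idempotence]
= ~(p1 & (p1 | ~p2)) & ~(p2 & (p2 | p1))   [complement / identity]
= ~p1 & ~(p2 & (p2 | p1))   [absorption]
= ~p1 & ~p2   [absorption]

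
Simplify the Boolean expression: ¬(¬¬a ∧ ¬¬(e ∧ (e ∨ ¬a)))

¬(¬¬a ∧ ¬¬(e ∧ (e ∨ ¬a)))
= ¬(¬¬a ∧ ¬¬e)   — absorption
= ¬a ∨ ¬e   — De Morgan

¬a ∨ ¬e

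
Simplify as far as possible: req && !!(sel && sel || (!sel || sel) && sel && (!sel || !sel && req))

req && sel

req && !!(sel && sel || (!sel || sel) && sel && (!sel || !sel && req))
= req && (sel && sel || (!sel || sel) && sel && (!sel || !sel && req))   [double negation]
= req && (sel && sel || (!sel || sel) && sel && !sel)   [absorption]
= req && (sel && sel || sel && !sel)   [complement / identity]
= req && sel   [distribution]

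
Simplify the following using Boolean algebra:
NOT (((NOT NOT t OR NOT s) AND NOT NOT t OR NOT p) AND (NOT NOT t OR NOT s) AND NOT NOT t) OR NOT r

NOT (((NOT NOT t OR NOT s) AND NOT NOT t OR NOT p) AND (NOT NOT t OR NOT s) AND NOT NOT t) OR NOT r
= NOT ((NOT NOT t OR NOT s) AND NOT NOT t) OR NOT r   (absorption)
= NOT NOT NOT t OR NOT r   (absorption)
= NOT t OR NOT r   (double negation)

NOT t OR NOT r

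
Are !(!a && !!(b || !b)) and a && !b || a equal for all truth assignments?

E1: !(!a && !!(b || !b))
    = !(!a && (b || !b))   (double negation)
    = !!a   (complement / identity)
    = a   (double negation)
E2: a && !b || a
    = a   (absorption)
Both reduce to a, so they are equivalent.

Yes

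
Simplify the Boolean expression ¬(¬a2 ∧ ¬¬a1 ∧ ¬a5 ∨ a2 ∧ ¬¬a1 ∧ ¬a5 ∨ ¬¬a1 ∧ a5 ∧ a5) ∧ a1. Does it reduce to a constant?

¬(¬a2 ∧ ¬¬a1 ∧ ¬a5 ∨ a2 ∧ ¬¬a1 ∧ ¬a5 ∨ ¬¬a1 ∧ a5 ∧ a5) ∧ a1
= ¬(¬¬a1 ∧ ¬a5 ∨ ¬¬a1 ∧ a5 ∧ a5) ∧ a1
= ¬(¬¬a1 ∧ ¬a5 ∨ ¬¬a1 ∧ a5) ∧ a1
= ¬¬¬a1 ∧ a1
= ¬a1 ∧ a1
= False

False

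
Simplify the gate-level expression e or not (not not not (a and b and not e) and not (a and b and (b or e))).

e or a and b

e or not (not not not (a and b and not e) and not (a and b and (b or e)))
= e or not (not (a and b and not e) and not (a and b and (b or e)))   — double negation
= e or a and b and not e or a and b and (b or e)   — De Morgan
= e or a and b and not e or a and b   — absorption
= e or a and b   — absorption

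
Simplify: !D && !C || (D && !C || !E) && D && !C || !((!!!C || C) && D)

!C || !D

!D && !C || (D && !C || !E) && D && !C || !((!!!C || C) && D)
= !D && !C || (D && !C || !E) && D && !C || !((!C || C) && D)   — double negation
= !D && !C || D && !C || !((!C || C) && D)   — absorption
= !D && !C || D && !C || !D   — complement / identity
= !C || !D   — distribution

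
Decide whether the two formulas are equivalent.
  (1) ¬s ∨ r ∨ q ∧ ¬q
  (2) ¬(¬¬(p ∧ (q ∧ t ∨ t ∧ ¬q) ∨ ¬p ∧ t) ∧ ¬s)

E1: ¬s ∨ r ∨ q ∧ ¬q
    = ¬s ∨ r   (complement / identity)
E2: ¬(¬¬(p ∧ (q ∧ t ∨ t ∧ ¬q) ∨ ¬p ∧ t) ∧ ¬s)
    = ¬(¬¬(p ∧ t ∨ ¬p ∧ t) ∧ ¬s)   (distribution)
    = ¬(¬¬t ∧ ¬s)   (distribution)
    = ¬t ∨ s   (De Morgan)
These differ: at p=0, q=0, r=0, s=1, t=1, E1 = 0 but E2 = 1.

No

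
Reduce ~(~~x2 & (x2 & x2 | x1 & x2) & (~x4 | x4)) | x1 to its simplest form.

~x2 | x1

~(~~x2 & (x2 & x2 | x1 & x2) & (~x4 | x4)) | x1
= ~(x2 & (x2 & x2 | x1 & x2) & (~x4 | x4)) | x1   [double negation]
= ~(x2 & (x2 & x2 | x1 & x2)) | x1   [complement / identity]
= ~(x2 & x2 & (x2 | x1)) | x1   [distribution]
= ~(x2 & x2) | x1   [absorption]
= ~x2 | x1   [idempotence]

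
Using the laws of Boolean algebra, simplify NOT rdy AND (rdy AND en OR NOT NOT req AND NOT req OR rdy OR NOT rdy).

NOT rdy AND (rdy AND en OR NOT NOT req AND NOT req OR rdy OR NOT rdy)
= NOT rdy AND (rdy AND en OR req AND NOT req OR rdy OR NOT rdy)
= NOT rdy AND (rdy AND en OR rdy OR NOT rdy)
= NOT rdy AND (rdy OR NOT rdy)
= NOT rdy

NOT rdy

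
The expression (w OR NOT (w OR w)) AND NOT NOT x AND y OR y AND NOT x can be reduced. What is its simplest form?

y

(w OR NOT (w OR w)) AND NOT NOT x AND y OR y AND NOT x
= (w OR NOT w) AND NOT NOT x AND y OR y AND NOT x   (idempotence)
= NOT NOT x AND y OR y AND NOT x   (complement / identity)
= x AND y OR y AND NOT x   (double negation)
= y   (distribution)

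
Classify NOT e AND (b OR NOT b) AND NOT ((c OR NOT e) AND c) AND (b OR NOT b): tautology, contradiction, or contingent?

NOT e AND (b OR NOT b) AND NOT ((c OR NOT e) AND c) AND (b OR NOT b)
= NOT e AND NOT ((c OR NOT e) AND c) AND (b OR NOT b)   — complement / identity
= NOT e AND NOT c AND (b OR NOT b)   — absorption
= NOT e AND NOT c   — complement / identity
This depends on c, e, so it is not a constant.

contingent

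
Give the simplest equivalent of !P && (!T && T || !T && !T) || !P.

!P && (!T && T || !T && !T) || !P
= !P && !T || !P   — distribution
= !P   — absorption

!P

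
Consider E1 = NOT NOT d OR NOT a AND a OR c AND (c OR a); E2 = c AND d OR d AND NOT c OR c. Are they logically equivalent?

E1: NOT NOT d OR NOT a AND a OR c AND (c OR a)
    = NOT NOT d OR c AND (c OR a)   [complement / identity]
    = d OR c AND (c OR a)   [double negation]
    = d OR c   [absorption]
E2: c AND d OR d AND NOT c OR c
    = d OR c   [distribution]
Both reduce to d OR c, so they are equivalent.

Yes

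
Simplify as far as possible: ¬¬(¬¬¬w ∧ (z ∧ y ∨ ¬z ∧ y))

¬w ∧ y

¬¬(¬¬¬w ∧ (z ∧ y ∨ ¬z ∧ y))
= ¬¬(¬¬¬w ∧ y)   (distribution)
= ¬¬(¬w ∧ y)   (double negation)
= ¬w ∧ y   (double negation)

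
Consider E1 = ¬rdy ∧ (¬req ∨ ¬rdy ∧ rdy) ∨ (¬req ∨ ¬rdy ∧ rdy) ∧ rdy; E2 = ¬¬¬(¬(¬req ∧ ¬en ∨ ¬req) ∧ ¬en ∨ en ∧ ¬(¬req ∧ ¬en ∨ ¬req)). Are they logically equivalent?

E1: ¬rdy ∧ (¬req ∨ ¬rdy ∧ rdy) ∨ (¬req ∨ ¬rdy ∧ rdy) ∧ rdy
    = ¬req ∨ ¬rdy ∧ rdy   (distribution)
    = ¬req   (complement / identity)
E2: ¬¬¬(¬(¬req ∧ ¬en ∨ ¬req) ∧ ¬en ∨ en ∧ ¬(¬req ∧ ¬en ∨ ¬req))
    = ¬¬¬¬(¬req ∧ ¬en ∨ ¬req)   (distribution)
    = ¬¬¬¬¬req   (absorption)
    = ¬¬¬req   (double negation)
    = ¬req   (double negation)
Both reduce to ¬req, so they are equivalent.

Yes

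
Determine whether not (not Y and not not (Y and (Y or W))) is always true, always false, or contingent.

always true

not (not Y and not not (Y and (Y or W)))
= Y or not (Y and (Y or W))
= Y or not Y
= True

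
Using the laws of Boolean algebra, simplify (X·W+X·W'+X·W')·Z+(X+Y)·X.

(X·W+X·W'+X·W')·Z+(X+Y)·X
= (X·W+X·W')·Z+(X+Y)·X   (idempotence)
= X·Z+(X+Y)·X   (distribution)
= X·Z+X   (absorption)
= X   (absorption)

X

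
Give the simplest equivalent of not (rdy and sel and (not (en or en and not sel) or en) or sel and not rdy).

not (rdy and sel and (not (en or en and not sel) or en) or sel and not rdy)
= not (rdy and sel and (not en or en) or sel and not rdy)   [absorption]
= not (rdy and sel or sel and not rdy)   [complement / identity]
= not sel   [distribution]

not sel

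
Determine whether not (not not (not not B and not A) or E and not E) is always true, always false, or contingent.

not (not not (not not B and not A) or E and not E)
= not not not (not not B and not A)   — complement / identity
= not not (not B or A)   — De Morgan
= not B or A   — double negation
This depends on A, B, so it is not a constant.

contingent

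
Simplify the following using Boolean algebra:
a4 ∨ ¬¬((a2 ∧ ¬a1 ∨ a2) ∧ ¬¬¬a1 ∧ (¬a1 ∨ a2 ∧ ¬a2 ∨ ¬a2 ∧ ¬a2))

a4 ∨ a2 ∧ ¬a1

a4 ∨ ¬¬((a2 ∧ ¬a1 ∨ a2) ∧ ¬¬¬a1 ∧ (¬a1 ∨ a2 ∧ ¬a2 ∨ ¬a2 ∧ ¬a2))
= a4 ∨ ¬¬((a2 ∧ ¬a1 ∨ a2) ∧ ¬a1 ∧ (¬a1 ∨ a2 ∧ ¬a2 ∨ ¬a2 ∧ ¬a2))   [double negation]
= a4 ∨ ¬¬((a2 ∧ ¬a1 ∨ a2) ∧ ¬a1 ∧ (¬a1 ∨ ¬a2))   [distribution]
= a4 ∨ ¬¬(a2 ∧ ¬a1 ∧ (¬a1 ∨ ¬a2))   [absorption]
= a4 ∨ ¬¬(a2 ∧ ¬a1)   [absorption]
= a4 ∨ a2 ∧ ¬a1   [double negation]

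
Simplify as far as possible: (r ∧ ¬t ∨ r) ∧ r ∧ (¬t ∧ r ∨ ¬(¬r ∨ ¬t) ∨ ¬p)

r

(r ∧ ¬t ∨ r) ∧ r ∧ (¬t ∧ r ∨ ¬(¬r ∨ ¬t) ∨ ¬p)
= (r ∧ ¬t ∨ r) ∧ r ∧ (¬t ∧ r ∨ r ∧ t ∨ ¬p)   (De Morgan)
= (r ∧ ¬t ∨ r) ∧ r ∧ (r ∨ ¬p)   (distribution)
= r ∧ r ∧ (r ∨ ¬p)   (absorption)
= r ∧ (r ∨ ¬p)   (idempotence)
= r   (absorption)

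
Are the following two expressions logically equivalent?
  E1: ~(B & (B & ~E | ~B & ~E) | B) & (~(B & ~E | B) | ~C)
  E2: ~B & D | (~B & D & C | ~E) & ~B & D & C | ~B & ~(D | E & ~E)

E1: ~(B & (B & ~E | ~B & ~E) | B) & (~(B & ~E | B) | ~C)
    = ~(B & ~E | B) & (~(B & ~E | B) | ~C)   (distribution)
    = ~(B & ~E | B)   (absorption)
    = ~B   (absorption)
E2: ~B & D | (~B & D & C | ~E) & ~B & D & C | ~B & ~(D | E & ~E)
    = ~B & D | ~B & D & C | ~B & ~(D | E & ~E)   (absorption)
    = ~B & D | ~B & D & C | ~B & ~D   (complement / identity)
    = ~B & D | ~B & ~D   (absorption)
    = ~B   (distribution)
Both reduce to ~B, so they are equivalent.

Yes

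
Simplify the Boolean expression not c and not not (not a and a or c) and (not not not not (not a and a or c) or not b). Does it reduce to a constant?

not c and not not (not a and a or c) and (not not not not (not a and a or c) or not b)
= not c and not not (not a and a or c) and (not not (not a and a or c) or not b)
= not c and not not (not a and a or c)
= not c and not not c
= not c and c
= False

False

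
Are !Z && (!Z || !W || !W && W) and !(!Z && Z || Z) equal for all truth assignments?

E1: !Z && (!Z || !W || !W && W)
    = !Z && (!Z || !W)   [complement / identity]
    = !Z   [absorption]
E2: !(!Z && Z || Z)
    = !Z   [complement / identity]
Both reduce to !Z, so they are equivalent.

Yes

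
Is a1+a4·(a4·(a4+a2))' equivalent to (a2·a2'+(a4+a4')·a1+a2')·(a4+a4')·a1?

Yes

E1: a1+a4·(a4·(a4+a2))'
    = a1+a4·a4'   — absorption
    = a1   — complement / identity
E2: (a2·a2'+(a4+a4')·a1+a2')·(a4+a4')·a1
    = ((a4+a4')·a1+a2')·(a4+a4')·a1   — complement / identity
    = (a4+a4')·a1   — absorption
    = a1   — complement / identity
Both reduce to a1, so they are equivalent.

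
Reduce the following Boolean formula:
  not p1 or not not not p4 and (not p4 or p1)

not p1 or not p4

not p1 or not not not p4 and (not p4 or p1)
= not p1 or not p4 and (not p4 or p1)   [double negation]
= not p1 or not p4   [absorption]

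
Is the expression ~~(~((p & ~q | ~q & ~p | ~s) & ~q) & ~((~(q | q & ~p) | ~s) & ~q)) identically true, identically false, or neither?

~~(~((p & ~q | ~q & ~p | ~s) & ~q) & ~((~(q | q & ~p) | ~s) & ~q))
= ~~(~((~q | ~s) & ~q) & ~((~(q | q & ~p) | ~s) & ~q))   (distribution)
= ~~(~((~q | ~s) & ~q) & ~((~q | ~s) & ~q))   (absorption)
= ~((~q | ~s) & ~q | (~q | ~s) & ~q)   (De Morgan)
= ~((~q | ~s) & ~q)   (idempotence)
= ~~q   (absorption)
= q   (double negation)
This depends on q, so it is not a constant.

neither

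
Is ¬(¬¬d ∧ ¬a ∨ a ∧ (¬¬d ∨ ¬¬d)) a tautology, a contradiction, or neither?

¬(¬¬d ∧ ¬a ∨ a ∧ (¬¬d ∨ ¬¬d))
= ¬(¬¬d ∧ ¬a ∨ a ∧ ¬¬d)   — idempotence
= ¬¬¬d   — distribution
= ¬d   — double negation
This depends on d, so it is not a constant.

neither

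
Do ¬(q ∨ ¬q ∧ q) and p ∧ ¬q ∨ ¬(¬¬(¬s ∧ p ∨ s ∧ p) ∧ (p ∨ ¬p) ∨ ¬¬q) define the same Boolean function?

E1: ¬(q ∨ ¬q ∧ q)
    = ¬q   (complement / identity)
E2: p ∧ ¬q ∨ ¬(¬¬(¬s ∧ p ∨ s ∧ p) ∧ (p ∨ ¬p) ∨ ¬¬q)
    = p ∧ ¬q ∨ ¬(¬¬(¬s ∧ p ∨ s ∧ p) ∨ ¬¬q)   (complement / identity)
    = p ∧ ¬q ∨ ¬(¬s ∧ p ∨ s ∧ p) ∧ ¬q   (De Morgan)
    = p ∧ ¬q ∨ ¬p ∧ ¬q   (distribution)
    = ¬q   (distribution)
Both reduce to ¬q, so they are equivalent.

Yes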